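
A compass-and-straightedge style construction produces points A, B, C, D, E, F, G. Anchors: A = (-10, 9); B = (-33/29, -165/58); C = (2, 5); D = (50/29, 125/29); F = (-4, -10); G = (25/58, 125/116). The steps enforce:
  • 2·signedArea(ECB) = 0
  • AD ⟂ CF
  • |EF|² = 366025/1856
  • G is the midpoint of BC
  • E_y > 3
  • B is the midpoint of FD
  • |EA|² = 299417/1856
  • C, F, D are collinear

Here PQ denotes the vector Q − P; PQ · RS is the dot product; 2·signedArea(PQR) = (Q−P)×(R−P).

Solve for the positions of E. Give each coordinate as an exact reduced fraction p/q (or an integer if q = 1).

1. E_x = 141/116  [line 455/58·x + -91/29·y + 0 = 0 ∩ |EF|² = 366025/1856]
2. E_y = 705/232  [line 455/58·x + -91/29·y + 0 = 0 ∩ |EF|² = 366025/1856]
   → E = (141/116, 705/232)

E = (141/116, 705/232)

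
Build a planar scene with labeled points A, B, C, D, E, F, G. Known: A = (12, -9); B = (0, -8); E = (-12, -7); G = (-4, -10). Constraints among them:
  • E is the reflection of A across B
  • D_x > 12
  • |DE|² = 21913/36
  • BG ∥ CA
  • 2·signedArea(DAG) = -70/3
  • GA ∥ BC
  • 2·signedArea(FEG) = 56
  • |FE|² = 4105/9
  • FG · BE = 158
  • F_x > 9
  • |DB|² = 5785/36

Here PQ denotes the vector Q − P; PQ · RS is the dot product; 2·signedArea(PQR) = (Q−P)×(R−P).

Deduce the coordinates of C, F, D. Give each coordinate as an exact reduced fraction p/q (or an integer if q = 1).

C = (16, -7)
D = (38/3, -15/2)
F = (28/3, -8)

1. C_x = 16  [BG ∥ CA ∩ GA ∥ BC]
2. C_y = -7  [BG ∥ CA ∩ GA ∥ BC]
   → C = (16, -7)
3. F_x = 28/3  [FG · BE = 158 ∩ 2·signedArea(FEG) = 56]
4. F_y = -8  [FG · BE = 158 ∩ 2·signedArea(FEG) = 56]
   → F = (28/3, -8)
5. D_x = 38/3  [line 1·x + -16·y + -398/3 = 0 ∩ |DB|² = 5785/36]
6. D_y = -15/2  [line 1·x + -16·y + -398/3 = 0 ∩ |DB|² = 5785/36]
   → D = (38/3, -15/2)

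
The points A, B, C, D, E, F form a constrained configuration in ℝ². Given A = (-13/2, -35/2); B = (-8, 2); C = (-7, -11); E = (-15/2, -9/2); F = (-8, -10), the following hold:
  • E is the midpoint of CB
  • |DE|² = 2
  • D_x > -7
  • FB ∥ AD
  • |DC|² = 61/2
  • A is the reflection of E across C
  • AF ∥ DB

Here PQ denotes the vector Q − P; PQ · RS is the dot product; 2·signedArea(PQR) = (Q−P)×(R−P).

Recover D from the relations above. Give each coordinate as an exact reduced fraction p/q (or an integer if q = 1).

D = (-13/2, -11/2)

1. D_x = -13/2  [AF ∥ DB ∩ FB ∥ AD]
2. D_y = -11/2  [AF ∥ DB ∩ FB ∥ AD]
   → D = (-13/2, -11/2)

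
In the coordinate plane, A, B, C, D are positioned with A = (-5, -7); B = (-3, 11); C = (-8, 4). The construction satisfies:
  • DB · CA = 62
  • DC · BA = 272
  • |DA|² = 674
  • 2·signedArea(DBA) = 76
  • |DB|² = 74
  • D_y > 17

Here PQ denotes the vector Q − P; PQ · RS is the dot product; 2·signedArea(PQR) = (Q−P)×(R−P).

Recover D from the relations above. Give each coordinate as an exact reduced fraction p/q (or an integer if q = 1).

1. D_x = 2  [DB · CA = 62 ∩ DC · BA = 272]
2. D_y = 18  [DB · CA = 62 ∩ DC · BA = 272]
   → D = (2, 18)

D = (2, 18)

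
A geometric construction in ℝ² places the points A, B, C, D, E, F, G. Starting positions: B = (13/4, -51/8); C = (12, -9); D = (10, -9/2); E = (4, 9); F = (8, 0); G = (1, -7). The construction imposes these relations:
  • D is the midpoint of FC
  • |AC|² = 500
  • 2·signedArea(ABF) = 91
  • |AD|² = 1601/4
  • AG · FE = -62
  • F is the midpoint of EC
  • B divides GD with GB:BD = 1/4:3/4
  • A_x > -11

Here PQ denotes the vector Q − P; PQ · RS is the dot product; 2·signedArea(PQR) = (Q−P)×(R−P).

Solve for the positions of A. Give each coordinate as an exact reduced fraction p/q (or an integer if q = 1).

A = (-10, -5)

1. A_x = -10  [2·signedArea(ABF) = 91 ∩ AG · FE = -62]
2. A_y = -5  [2·signedArea(ABF) = 91 ∩ AG · FE = -62]
   → A = (-10, -5)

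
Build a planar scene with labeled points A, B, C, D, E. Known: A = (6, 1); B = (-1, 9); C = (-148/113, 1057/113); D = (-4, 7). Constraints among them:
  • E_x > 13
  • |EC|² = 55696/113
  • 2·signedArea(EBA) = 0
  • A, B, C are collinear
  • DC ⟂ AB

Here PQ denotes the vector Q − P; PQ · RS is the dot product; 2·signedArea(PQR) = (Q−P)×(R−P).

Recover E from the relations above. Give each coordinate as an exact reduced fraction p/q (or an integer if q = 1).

1. E_x = 1504/113  [line 8·x + 7·y + -55 = 0 ∩ |EC|² = 55696/113]
2. E_y = -831/113  [line 8·x + 7·y + -55 = 0 ∩ |EC|² = 55696/113]
   → E = (1504/113, -831/113)

E = (1504/113, -831/113)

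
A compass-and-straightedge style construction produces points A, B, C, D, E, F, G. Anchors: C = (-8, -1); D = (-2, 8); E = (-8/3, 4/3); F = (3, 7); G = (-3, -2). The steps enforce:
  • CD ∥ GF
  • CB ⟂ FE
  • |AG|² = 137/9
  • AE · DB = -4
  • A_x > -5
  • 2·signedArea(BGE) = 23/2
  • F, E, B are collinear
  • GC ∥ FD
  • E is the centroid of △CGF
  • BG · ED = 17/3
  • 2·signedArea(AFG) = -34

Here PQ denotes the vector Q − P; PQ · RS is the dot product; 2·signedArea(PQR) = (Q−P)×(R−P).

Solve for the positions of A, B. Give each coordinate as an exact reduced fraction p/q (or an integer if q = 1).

1. A_x = -13/3  [line 9·x + -6·y + 49 = 0 ∩ |AG|² = 137/9]
2. A_y = 5/3  [line 9·x + -6·y + 49 = 0 ∩ |AG|² = 137/9]
   → A = (-13/3, 5/3)
3. B_x = -13/2  [F, E, B are collinear ∩ CB ⟂ FE]
4. B_y = -5/2  [F, E, B are collinear ∩ CB ⟂ FE]
   → B = (-13/2, -5/2)

A = (-13/3, 5/3)
B = (-13/2, -5/2)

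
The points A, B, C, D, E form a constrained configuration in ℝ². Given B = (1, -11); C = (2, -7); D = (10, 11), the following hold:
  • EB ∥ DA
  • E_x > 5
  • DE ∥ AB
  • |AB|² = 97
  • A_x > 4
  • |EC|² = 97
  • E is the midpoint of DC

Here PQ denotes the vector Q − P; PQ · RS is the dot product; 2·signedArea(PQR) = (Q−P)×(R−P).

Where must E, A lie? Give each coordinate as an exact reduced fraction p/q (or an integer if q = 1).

1. E_x = 6  [E is the midpoint of DC]
2. E_y = 2  [E is the midpoint of DC]
   → E = (6, 2)
3. A_x = 5  [DE ∥ AB ∩ EB ∥ DA]
4. A_y = -2  [DE ∥ AB ∩ EB ∥ DA]
   → A = (5, -2)

A = (5, -2)
E = (6, 2)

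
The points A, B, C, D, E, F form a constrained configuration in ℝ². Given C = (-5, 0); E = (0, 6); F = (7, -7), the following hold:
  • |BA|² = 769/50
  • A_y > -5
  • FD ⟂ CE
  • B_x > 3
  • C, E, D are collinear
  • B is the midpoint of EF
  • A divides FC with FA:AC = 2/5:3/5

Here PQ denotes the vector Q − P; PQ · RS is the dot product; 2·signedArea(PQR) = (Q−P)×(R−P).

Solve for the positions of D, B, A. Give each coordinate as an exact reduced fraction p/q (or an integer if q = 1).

1. D_x = -215/61  [C, E, D are collinear ∩ FD ⟂ CE]
2. D_y = 108/61  [C, E, D are collinear ∩ FD ⟂ CE]
   → D = (-215/61, 108/61)
3. B_x = 7/2  [B is the midpoint of EF]
4. B_y = -1/2  [B is the midpoint of EF]
   → B = (7/2, -1/2)
5. A_x = 11/5  [A divides FC with FA:AC = 2/5:3/5]
6. A_y = -21/5  [A divides FC with FA:AC = 2/5:3/5]
   → A = (11/5, -21/5)

A = (11/5, -21/5)
B = (7/2, -1/2)
D = (-215/61, 108/61)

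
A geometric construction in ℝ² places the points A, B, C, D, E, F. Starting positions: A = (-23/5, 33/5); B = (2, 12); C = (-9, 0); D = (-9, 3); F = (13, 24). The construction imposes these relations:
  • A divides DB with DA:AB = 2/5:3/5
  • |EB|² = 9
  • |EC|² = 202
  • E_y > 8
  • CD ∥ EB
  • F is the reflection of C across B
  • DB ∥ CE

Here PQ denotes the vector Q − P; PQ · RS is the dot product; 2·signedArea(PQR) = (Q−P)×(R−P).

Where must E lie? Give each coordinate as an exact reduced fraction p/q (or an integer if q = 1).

E = (2, 9)

1. E_x = 2  [CD ∥ EB ∩ DB ∥ CE]
2. E_y = 9  [CD ∥ EB ∩ DB ∥ CE]
   → E = (2, 9)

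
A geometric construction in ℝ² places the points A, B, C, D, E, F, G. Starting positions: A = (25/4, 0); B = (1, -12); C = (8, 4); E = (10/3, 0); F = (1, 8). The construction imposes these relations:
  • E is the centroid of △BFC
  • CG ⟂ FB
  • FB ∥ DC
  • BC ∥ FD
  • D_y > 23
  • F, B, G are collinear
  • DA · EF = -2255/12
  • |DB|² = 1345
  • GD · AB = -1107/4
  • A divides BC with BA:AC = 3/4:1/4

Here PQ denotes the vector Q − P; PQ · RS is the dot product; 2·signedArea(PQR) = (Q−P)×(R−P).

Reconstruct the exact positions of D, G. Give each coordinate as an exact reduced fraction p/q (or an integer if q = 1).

1. D_x = 8  [FB ∥ DC ∩ BC ∥ FD]
2. D_y = 24  [FB ∥ DC ∩ BC ∥ FD]
   → D = (8, 24)
3. G_x = 1  [F, B, G are collinear ∩ CG ⟂ FB]
4. G_y = 4  [F, B, G are collinear ∩ CG ⟂ FB]
   → G = (1, 4)

D = (8, 24)
G = (1, 4)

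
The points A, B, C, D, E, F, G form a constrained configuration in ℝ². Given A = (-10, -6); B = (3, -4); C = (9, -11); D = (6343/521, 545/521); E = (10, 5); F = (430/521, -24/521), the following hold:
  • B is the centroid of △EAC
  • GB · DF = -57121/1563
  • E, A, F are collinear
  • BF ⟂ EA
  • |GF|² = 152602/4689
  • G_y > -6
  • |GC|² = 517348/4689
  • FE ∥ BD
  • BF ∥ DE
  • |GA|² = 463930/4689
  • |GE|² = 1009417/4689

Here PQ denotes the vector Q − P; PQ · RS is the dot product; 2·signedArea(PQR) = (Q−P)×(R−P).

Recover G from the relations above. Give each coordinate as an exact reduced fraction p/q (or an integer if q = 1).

G = (-91/1563, -8881/1563)

1. G_x = -91/1563  [line 5913/521·x + 569/521·y + 10732/1563 = 0 ∩ |GC|² = 517348/4689]
2. G_y = -8881/1563  [line 5913/521·x + 569/521·y + 10732/1563 = 0 ∩ |GC|² = 517348/4689]
   → G = (-91/1563, -8881/1563)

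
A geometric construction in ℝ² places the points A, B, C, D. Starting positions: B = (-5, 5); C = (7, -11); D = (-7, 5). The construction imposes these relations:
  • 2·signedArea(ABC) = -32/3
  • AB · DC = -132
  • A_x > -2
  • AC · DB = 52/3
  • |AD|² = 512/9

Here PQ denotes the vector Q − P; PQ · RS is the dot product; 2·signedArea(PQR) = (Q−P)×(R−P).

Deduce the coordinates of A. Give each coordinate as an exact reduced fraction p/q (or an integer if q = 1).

1. A_x = -5/3  [2·signedArea(ABC) = -32/3 ∩ AC · DB = 52/3]
2. A_y = -1/3  [2·signedArea(ABC) = -32/3 ∩ AC · DB = 52/3]
   → A = (-5/3, -1/3)

A = (-5/3, -1/3)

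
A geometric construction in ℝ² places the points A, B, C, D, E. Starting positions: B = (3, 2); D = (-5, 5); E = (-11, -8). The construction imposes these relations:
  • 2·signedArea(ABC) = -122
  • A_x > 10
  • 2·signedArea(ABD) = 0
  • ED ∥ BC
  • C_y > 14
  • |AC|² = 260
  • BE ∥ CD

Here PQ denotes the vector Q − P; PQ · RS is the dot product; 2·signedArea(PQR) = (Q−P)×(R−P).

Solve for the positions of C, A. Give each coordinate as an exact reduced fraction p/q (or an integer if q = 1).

1. C_x = 9  [BE ∥ CD ∩ ED ∥ BC]
2. C_y = 15  [BE ∥ CD ∩ ED ∥ BC]
   → C = (9, 15)
3. A_x = 11  [2·signedArea(ABD) = 0 ∩ 2·signedArea(ABC) = -122]
4. A_y = -1  [2·signedArea(ABD) = 0 ∩ 2·signedArea(ABC) = -122]
   → A = (11, -1)

A = (11, -1)
C = (9, 15)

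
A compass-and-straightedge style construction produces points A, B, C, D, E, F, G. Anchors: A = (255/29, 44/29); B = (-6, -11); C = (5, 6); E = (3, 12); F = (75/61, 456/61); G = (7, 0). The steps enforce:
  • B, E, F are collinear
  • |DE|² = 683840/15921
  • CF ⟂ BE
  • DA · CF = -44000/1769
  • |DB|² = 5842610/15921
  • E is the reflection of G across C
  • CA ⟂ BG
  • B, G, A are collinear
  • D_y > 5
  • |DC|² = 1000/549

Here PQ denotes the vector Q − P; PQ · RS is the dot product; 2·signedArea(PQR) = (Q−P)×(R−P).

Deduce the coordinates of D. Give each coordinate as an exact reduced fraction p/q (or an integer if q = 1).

1. D_x = 6635/1769  [line 230/61·x + -90/61·y + -10690/1769 = 0 ∩ |DB|² = 5842610/15921]
2. D_y = 29132/5307  [line 230/61·x + -90/61·y + -10690/1769 = 0 ∩ |DB|² = 5842610/15921]
   → D = (6635/1769, 29132/5307)

D = (6635/1769, 29132/5307)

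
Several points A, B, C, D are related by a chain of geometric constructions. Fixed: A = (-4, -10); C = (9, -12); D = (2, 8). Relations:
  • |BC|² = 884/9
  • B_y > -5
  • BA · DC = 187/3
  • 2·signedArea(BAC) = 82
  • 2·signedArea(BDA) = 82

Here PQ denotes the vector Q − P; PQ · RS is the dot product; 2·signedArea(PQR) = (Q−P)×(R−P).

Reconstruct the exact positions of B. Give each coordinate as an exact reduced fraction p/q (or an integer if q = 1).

B = (7/3, -14/3)

1. B_x = 7/3  [2·signedArea(BAC) = 82 ∩ 2·signedArea(BDA) = 82]
2. B_y = -14/3  [2·signedArea(BAC) = 82 ∩ 2·signedArea(BDA) = 82]
   → B = (7/3, -14/3)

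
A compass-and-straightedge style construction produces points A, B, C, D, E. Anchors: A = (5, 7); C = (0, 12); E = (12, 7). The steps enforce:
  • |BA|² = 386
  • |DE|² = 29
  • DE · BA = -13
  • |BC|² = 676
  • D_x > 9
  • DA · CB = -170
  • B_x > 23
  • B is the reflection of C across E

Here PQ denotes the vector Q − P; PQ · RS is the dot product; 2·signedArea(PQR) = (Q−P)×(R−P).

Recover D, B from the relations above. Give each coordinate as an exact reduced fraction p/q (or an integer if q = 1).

1. B_x = 24  [B is the reflection of C across E]
2. B_y = 2  [B is the reflection of C across E]
   → B = (24, 2)
3. D_x = 10  [DA · CB = -170 ∩ DE · BA = -13]
4. D_y = 2  [DA · CB = -170 ∩ DE · BA = -13]
   → D = (10, 2)

B = (24, 2)
D = (10, 2)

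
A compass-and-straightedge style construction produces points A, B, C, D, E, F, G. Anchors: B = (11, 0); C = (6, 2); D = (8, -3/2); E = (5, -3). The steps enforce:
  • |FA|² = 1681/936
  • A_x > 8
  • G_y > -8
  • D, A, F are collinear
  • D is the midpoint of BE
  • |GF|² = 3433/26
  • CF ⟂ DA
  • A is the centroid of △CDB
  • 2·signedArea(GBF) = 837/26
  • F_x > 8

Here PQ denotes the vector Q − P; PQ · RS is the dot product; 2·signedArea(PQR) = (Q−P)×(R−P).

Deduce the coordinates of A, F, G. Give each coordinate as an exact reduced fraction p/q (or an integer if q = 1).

1. A_x = 25/3  [A is the centroid of △CDB]
2. A_y = 1/6  [A is the centroid of △CDB]
   → A = (25/3, 1/6)
3. F_x = 447/52  [D, A, F are collinear ∩ CF ⟂ DA]
4. F_y = 77/52  [D, A, F are collinear ∩ CF ⟂ DA]
   → F = (447/52, 77/52)
5. G_x = 73/52  [line -77/52·x + -125/52·y + -827/52 = 0 ∩ |GF|² = 3433/26]
6. G_y = -389/52  [line -77/52·x + -125/52·y + -827/52 = 0 ∩ |GF|² = 3433/26]
   → G = (73/52, -389/52)

A = (25/3, 1/6)
F = (447/52, 77/52)
G = (73/52, -389/52)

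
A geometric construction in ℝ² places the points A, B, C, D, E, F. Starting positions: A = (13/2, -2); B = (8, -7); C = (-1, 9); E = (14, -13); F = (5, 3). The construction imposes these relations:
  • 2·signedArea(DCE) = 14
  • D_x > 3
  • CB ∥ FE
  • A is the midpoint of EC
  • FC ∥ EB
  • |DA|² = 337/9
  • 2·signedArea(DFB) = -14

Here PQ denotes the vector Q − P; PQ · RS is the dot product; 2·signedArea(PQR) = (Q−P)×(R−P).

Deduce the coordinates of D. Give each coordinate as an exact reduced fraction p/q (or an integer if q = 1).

1. D_x = 7/2  [2·signedArea(DFB) = -14 ∩ 2·signedArea(DCE) = 14]
2. D_y = 10/3  [2·signedArea(DFB) = -14 ∩ 2·signedArea(DCE) = 14]
   → D = (7/2, 10/3)

D = (7/2, 10/3)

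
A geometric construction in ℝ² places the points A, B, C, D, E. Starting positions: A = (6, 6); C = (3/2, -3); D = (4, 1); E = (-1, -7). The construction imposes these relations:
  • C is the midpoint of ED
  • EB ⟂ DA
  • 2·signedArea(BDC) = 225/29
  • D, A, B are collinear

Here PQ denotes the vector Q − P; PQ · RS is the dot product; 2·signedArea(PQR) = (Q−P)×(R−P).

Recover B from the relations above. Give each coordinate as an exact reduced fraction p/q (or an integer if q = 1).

B = (16/29, -221/29)

1. B_x = 16/29  [D, A, B are collinear ∩ EB ⟂ DA]
2. B_y = -221/29  [D, A, B are collinear ∩ EB ⟂ DA]
   → B = (16/29, -221/29)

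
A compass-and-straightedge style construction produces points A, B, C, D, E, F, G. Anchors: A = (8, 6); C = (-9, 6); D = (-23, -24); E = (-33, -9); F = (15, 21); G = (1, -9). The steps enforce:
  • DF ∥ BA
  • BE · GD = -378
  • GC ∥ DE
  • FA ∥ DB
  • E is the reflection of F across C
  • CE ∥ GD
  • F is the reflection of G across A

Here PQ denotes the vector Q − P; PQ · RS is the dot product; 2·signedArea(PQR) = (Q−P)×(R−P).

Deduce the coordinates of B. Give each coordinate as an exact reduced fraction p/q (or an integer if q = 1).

B = (-30, -39)

1. B_x = -30  [DF ∥ BA ∩ FA ∥ DB]
2. B_y = -39  [DF ∥ BA ∩ FA ∥ DB]
   → B = (-30, -39)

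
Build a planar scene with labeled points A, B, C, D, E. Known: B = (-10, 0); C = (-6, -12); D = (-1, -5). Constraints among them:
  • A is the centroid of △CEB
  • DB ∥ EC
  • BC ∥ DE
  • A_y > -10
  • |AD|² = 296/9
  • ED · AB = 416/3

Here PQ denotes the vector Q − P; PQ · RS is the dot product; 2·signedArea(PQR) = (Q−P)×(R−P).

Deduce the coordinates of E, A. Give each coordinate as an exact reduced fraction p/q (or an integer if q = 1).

1. E_x = 3  [DB ∥ EC ∩ BC ∥ DE]
2. E_y = -17  [DB ∥ EC ∩ BC ∥ DE]
   → E = (3, -17)
3. A_x = -13/3  [A is the centroid of △CEB]
4. A_y = -29/3  [A is the centroid of △CEB]
   → A = (-13/3, -29/3)

A = (-13/3, -29/3)
E = (3, -17)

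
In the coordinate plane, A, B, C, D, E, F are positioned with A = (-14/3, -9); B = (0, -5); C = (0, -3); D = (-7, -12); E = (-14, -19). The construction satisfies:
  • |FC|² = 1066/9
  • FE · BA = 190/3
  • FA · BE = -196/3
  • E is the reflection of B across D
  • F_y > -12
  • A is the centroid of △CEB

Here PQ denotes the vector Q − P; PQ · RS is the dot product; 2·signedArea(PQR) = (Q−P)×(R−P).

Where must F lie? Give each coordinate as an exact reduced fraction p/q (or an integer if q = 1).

1. F_x = -7  [FA · BE = -196/3 ∩ FE · BA = 190/3]
2. F_y = -34/3  [FA · BE = -196/3 ∩ FE · BA = 190/3]
   → F = (-7, -34/3)

F = (-7, -34/3)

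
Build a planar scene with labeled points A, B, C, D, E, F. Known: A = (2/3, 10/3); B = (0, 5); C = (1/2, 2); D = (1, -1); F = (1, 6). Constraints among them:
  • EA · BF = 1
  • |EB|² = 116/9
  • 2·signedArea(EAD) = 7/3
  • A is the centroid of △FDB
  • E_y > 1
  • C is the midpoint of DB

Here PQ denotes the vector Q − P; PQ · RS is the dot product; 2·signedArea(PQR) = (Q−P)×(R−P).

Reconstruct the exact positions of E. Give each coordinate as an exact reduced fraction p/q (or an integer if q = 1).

E = (4/3, 5/3)

1. E_x = 4/3  [2·signedArea(EAD) = 7/3 ∩ EA · BF = 1]
2. E_y = 5/3  [2·signedArea(EAD) = 7/3 ∩ EA · BF = 1]
   → E = (4/3, 5/3)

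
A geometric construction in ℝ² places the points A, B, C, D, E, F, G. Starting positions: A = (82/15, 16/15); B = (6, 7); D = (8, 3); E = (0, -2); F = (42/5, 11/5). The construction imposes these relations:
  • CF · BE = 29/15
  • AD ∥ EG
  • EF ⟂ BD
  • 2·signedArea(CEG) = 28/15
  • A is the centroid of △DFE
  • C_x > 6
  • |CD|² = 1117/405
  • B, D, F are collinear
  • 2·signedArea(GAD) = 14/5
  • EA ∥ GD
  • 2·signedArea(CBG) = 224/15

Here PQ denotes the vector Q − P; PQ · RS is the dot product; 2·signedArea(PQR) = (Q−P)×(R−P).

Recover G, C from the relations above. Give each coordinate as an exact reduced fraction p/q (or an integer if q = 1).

C = (292/45, 166/45)
G = (38/15, -1/15)

1. G_x = 38/15  [EA ∥ GD ∩ AD ∥ EG]
2. G_y = -1/15  [EA ∥ GD ∩ AD ∥ EG]
   → G = (38/15, -1/15)
3. C_x = 292/45  [CF · BE = 29/15 ∩ 2·signedArea(CEG) = 28/15]
4. C_y = 166/45  [CF · BE = 29/15 ∩ 2·signedArea(CEG) = 28/15]
   → C = (292/45, 166/45)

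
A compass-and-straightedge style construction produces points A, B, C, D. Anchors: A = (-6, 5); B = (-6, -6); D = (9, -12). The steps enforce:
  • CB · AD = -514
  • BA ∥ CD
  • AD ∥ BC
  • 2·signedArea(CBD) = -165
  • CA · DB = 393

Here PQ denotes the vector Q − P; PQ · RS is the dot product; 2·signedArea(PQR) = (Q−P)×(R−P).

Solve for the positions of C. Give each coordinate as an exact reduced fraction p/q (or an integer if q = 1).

1. C_x = 9  [BA ∥ CD ∩ AD ∥ BC]
2. C_y = -23  [BA ∥ CD ∩ AD ∥ BC]
   → C = (9, -23)

C = (9, -23)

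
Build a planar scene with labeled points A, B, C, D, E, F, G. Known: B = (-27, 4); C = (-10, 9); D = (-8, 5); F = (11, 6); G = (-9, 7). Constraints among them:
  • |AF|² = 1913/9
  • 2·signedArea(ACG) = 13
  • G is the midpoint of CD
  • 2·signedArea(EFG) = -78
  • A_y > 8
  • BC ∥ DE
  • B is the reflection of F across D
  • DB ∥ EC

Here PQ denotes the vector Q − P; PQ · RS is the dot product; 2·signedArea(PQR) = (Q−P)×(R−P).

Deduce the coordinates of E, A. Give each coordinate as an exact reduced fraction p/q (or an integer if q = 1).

1. E_x = 9  [DB ∥ EC ∩ BC ∥ DE]
2. E_y = 10  [DB ∥ EC ∩ BC ∥ DE]
   → E = (9, 10)
3. A_x = -10/3  [line 2·x + 1·y + -2 = 0 ∩ |AF|² = 1913/9]
4. A_y = 26/3  [line 2·x + 1·y + -2 = 0 ∩ |AF|² = 1913/9]
   → A = (-10/3, 26/3)

A = (-10/3, 26/3)
E = (9, 10)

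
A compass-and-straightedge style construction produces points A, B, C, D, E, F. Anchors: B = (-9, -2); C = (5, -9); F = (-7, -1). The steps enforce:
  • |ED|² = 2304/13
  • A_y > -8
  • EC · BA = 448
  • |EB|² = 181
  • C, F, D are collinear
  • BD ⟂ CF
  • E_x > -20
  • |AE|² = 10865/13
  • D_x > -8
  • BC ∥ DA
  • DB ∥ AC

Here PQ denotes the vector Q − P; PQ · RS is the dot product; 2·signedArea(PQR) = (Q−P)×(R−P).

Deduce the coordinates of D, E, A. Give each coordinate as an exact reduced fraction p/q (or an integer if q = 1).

A = (79/13, -96/13)
D = (-103/13, -5/13)
E = (-19, 7)

1. D_x = -103/13  [C, F, D are collinear ∩ BD ⟂ CF]
2. D_y = -5/13  [C, F, D are collinear ∩ BD ⟂ CF]
   → D = (-103/13, -5/13)
3. A_x = 79/13  [DB ∥ AC ∩ BC ∥ DA]
4. A_y = -96/13  [DB ∥ AC ∩ BC ∥ DA]
   → A = (79/13, -96/13)
5. E_x = -19  [line -196/13·x + 70/13·y + -4214/13 = 0 ∩ |ED|² = 2304/13]
6. E_y = 7  [line -196/13·x + 70/13·y + -4214/13 = 0 ∩ |ED|² = 2304/13]
   → E = (-19, 7)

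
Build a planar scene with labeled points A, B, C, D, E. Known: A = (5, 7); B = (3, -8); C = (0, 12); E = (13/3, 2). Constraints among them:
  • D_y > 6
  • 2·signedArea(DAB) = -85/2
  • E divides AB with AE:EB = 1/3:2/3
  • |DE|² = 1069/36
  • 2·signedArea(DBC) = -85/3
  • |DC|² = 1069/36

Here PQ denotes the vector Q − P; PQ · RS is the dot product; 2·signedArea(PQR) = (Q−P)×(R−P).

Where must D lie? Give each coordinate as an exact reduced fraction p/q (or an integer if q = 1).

D = (13/6, 7)

1. D_x = 13/6  [2·signedArea(DBC) = -85/3 ∩ 2·signedArea(DAB) = -85/2]
2. D_y = 7  [2·signedArea(DBC) = -85/3 ∩ 2·signedArea(DAB) = -85/2]
   → D = (13/6, 7)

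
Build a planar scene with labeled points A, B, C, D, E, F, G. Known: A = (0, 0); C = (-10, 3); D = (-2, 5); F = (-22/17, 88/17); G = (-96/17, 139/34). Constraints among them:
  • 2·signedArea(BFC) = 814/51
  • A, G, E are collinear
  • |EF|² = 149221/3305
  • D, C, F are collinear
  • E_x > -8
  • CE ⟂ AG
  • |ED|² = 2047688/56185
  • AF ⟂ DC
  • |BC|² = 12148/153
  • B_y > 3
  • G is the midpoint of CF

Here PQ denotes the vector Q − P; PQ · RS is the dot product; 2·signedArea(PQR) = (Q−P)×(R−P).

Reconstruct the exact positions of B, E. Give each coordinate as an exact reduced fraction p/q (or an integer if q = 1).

1. B_x = -56/51  [line 37/17·x + -148/17·y + 1628/51 = 0 ∩ |BC|² = 12148/153]
2. B_y = 173/51  [line 37/17·x + -148/17·y + 1628/51 = 0 ∩ |BC|² = 12148/153]
   → B = (-56/51, 173/51)
3. E_x = -448704/56185  [A, G, E are collinear ∩ CE ⟂ AG]
4. E_y = 324843/56185  [A, G, E are collinear ∩ CE ⟂ AG]
   → E = (-448704/56185, 324843/56185)

B = (-56/51, 173/51)
E = (-448704/56185, 324843/56185)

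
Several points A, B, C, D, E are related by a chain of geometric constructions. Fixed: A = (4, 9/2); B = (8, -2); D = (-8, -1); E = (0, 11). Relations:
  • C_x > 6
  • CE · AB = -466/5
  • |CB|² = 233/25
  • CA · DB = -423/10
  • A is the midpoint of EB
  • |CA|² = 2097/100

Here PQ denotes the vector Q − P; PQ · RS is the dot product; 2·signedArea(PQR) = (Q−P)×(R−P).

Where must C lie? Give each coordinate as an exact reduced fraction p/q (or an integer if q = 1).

C = (32/5, 3/5)

1. C_x = 32/5  [CE · AB = -466/5 ∩ CA · DB = -423/10]
2. C_y = 3/5  [CE · AB = -466/5 ∩ CA · DB = -423/10]
   → C = (32/5, 3/5)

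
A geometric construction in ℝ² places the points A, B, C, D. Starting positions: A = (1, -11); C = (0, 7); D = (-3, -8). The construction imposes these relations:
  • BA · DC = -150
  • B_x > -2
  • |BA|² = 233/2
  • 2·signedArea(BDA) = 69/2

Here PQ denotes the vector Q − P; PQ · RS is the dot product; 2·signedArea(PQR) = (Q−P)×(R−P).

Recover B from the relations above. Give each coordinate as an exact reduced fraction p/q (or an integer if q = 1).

1. B_x = -3/2  [2·signedArea(BDA) = 69/2 ∩ BA · DC = -150]
2. B_y = -1/2  [2·signedArea(BDA) = 69/2 ∩ BA · DC = -150]
   → B = (-3/2, -1/2)

B = (-3/2, -1/2)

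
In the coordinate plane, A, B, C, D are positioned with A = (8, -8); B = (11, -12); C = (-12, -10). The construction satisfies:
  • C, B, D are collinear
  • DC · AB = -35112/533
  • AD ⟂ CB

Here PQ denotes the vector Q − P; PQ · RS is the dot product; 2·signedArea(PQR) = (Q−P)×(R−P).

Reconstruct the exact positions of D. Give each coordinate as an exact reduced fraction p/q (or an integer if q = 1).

D = (4092/533, -6242/533)

1. D_x = 4092/533  [C, B, D are collinear ∩ AD ⟂ CB]
2. D_y = -6242/533  [C, B, D are collinear ∩ AD ⟂ CB]
   → D = (4092/533, -6242/533)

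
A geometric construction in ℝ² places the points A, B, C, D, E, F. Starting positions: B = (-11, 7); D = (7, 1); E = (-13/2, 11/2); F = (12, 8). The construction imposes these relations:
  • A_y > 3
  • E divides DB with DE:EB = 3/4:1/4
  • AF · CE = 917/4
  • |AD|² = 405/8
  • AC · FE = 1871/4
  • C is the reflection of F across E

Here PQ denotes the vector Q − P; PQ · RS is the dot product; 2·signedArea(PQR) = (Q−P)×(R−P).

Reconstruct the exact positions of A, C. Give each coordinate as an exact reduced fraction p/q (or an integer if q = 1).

A = (1/4, 13/4)
C = (-25, 3)

1. C_x = -25  [C is the reflection of F across E]
2. C_y = 3  [C is the reflection of F across E]
   → C = (-25, 3)
3. A_x = 1/4  [line 37/2·x + 5/2·y + -51/4 = 0 ∩ |AD|² = 405/8]
4. A_y = 13/4  [line 37/2·x + 5/2·y + -51/4 = 0 ∩ |AD|² = 405/8]
   → A = (1/4, 13/4)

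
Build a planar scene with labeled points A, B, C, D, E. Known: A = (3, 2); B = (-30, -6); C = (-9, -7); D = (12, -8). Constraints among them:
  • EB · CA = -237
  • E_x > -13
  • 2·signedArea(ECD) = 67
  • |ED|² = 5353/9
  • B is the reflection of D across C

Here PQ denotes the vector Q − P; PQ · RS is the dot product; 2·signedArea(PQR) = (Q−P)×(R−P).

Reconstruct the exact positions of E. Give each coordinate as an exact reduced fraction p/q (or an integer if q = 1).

E = (-12, -11/3)

1. E_x = -12  [2·signedArea(ECD) = 67 ∩ EB · CA = -237]
2. E_y = -11/3  [2·signedArea(ECD) = 67 ∩ EB · CA = -237]
   → E = (-12, -11/3)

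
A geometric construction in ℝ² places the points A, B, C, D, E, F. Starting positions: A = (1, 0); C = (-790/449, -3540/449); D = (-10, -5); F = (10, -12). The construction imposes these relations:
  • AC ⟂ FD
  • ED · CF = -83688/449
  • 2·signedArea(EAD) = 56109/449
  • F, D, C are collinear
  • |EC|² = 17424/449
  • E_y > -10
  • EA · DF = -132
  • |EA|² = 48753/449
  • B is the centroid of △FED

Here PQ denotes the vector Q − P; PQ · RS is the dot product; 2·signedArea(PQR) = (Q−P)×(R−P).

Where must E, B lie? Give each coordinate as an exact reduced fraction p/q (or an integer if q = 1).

1. E_x = 1850/449  [ED · CF = -83688/449 ∩ 2·signedArea(EAD) = 56109/449]
2. E_y = -4464/449  [ED · CF = -83688/449 ∩ 2·signedArea(EAD) = 56109/449]
   → E = (1850/449, -4464/449)
3. B_x = 1850/1347  [B is the centroid of △FED]
4. B_y = -12097/1347  [B is the centroid of △FED]
   → B = (1850/1347, -12097/1347)

B = (1850/1347, -12097/1347)
E = (1850/449, -4464/449)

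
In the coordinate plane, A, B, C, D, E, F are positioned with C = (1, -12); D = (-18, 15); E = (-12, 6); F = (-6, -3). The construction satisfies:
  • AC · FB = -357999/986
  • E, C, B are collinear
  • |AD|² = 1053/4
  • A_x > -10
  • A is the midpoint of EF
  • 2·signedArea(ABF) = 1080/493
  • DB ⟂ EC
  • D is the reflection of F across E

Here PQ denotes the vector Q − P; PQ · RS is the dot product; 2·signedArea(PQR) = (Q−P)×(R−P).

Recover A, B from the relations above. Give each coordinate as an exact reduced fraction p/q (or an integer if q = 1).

1. A_x = -9  [A is the midpoint of EF]
2. A_y = 3/2  [A is the midpoint of EF]
   → A = (-9, 3/2)
3. B_x = -9036/493  [E, C, B are collinear ∩ DB ⟂ EC]
4. B_y = 7278/493  [E, C, B are collinear ∩ DB ⟂ EC]
   → B = (-9036/493, 7278/493)

A = (-9, 3/2)
B = (-9036/493, 7278/493)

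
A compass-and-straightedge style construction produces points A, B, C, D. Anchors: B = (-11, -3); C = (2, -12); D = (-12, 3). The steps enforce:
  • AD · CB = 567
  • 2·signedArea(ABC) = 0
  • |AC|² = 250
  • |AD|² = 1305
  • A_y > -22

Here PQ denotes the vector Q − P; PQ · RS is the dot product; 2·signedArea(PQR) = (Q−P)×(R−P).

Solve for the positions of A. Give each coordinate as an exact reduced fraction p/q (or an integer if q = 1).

1. A_x = 15  [2·signedArea(ABC) = 0 ∩ AD · CB = 567]
2. A_y = -21  [2·signedArea(ABC) = 0 ∩ AD · CB = 567]
   → A = (15, -21)

A = (15, -21)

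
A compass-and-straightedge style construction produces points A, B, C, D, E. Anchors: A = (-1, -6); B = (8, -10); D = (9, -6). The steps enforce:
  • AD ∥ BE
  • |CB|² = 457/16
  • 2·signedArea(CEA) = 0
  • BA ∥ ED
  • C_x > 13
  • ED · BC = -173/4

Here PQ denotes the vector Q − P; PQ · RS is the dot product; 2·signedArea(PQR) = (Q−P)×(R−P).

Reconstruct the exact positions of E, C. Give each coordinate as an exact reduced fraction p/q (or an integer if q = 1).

C = (53/4, -9)
E = (18, -10)

1. E_x = 18  [BA ∥ ED ∩ AD ∥ BE]
2. E_y = -10  [BA ∥ ED ∩ AD ∥ BE]
   → E = (18, -10)
3. C_x = 53/4  [2·signedArea(CEA) = 0 ∩ ED · BC = -173/4]
4. C_y = -9  [2·signedArea(CEA) = 0 ∩ ED · BC = -173/4]
   → C = (53/4, -9)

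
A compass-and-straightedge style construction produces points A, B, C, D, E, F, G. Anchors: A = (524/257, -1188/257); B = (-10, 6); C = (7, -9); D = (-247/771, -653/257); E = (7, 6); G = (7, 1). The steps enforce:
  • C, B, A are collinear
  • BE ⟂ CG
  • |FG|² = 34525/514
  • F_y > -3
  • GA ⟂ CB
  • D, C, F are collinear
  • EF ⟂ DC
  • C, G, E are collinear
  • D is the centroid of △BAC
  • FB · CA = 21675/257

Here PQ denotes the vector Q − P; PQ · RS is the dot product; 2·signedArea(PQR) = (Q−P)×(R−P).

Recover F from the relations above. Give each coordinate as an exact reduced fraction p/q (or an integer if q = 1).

1. F_x = -227/514  [D, C, F are collinear ∩ EF ⟂ DC]
2. F_y = -1251/514  [D, C, F are collinear ∩ EF ⟂ DC]
   → F = (-227/514, -1251/514)

F = (-227/514, -1251/514)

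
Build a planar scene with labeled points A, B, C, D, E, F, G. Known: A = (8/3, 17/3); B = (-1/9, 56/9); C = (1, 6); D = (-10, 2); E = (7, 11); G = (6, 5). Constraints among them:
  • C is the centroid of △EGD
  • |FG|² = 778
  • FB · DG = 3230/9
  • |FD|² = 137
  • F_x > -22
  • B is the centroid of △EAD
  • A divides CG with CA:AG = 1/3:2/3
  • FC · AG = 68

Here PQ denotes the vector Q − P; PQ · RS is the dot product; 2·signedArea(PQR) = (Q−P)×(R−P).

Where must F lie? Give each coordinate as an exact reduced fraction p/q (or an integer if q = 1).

F = (-21, -2)

1. F_x = -21  [FC · AG = 68 ∩ FB · DG = 3230/9]
2. F_y = -2  [FC · AG = 68 ∩ FB · DG = 3230/9]
   → F = (-21, -2)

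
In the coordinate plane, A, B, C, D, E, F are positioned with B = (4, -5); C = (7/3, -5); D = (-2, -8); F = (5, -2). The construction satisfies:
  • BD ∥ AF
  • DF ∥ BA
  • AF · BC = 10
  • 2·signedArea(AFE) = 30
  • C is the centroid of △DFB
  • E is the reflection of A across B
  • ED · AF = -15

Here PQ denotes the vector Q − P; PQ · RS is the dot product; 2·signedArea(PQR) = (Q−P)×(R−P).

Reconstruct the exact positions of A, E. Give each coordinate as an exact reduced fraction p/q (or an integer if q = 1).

A = (11, 1)
E = (-3, -11)

1. A_x = 11  [BD ∥ AF ∩ DF ∥ BA]
2. A_y = 1  [BD ∥ AF ∩ DF ∥ BA]
   → A = (11, 1)
3. E_x = -3  [E is the reflection of A across B]
4. E_y = -11  [E is the reflection of A across B]
   → E = (-3, -11)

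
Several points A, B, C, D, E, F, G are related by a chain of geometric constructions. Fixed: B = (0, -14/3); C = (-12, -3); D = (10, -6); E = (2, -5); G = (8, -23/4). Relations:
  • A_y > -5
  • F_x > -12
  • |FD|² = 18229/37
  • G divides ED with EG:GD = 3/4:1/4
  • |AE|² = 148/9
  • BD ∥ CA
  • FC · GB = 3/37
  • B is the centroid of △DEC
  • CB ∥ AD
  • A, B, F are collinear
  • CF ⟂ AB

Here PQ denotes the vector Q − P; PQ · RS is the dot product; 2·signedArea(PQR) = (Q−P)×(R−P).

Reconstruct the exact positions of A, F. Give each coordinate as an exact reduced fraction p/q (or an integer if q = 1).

1. A_x = -2  [CB ∥ AD ∩ BD ∥ CA]
2. A_y = -13/3  [CB ∥ AD ∩ BD ∥ CA]
   → A = (-2, -13/3)
3. F_x = -442/37  [A, B, F are collinear ∩ CF ⟂ AB]
4. F_y = -99/37  [A, B, F are collinear ∩ CF ⟂ AB]
   → F = (-442/37, -99/37)

A = (-2, -13/3)
F = (-442/37, -99/37)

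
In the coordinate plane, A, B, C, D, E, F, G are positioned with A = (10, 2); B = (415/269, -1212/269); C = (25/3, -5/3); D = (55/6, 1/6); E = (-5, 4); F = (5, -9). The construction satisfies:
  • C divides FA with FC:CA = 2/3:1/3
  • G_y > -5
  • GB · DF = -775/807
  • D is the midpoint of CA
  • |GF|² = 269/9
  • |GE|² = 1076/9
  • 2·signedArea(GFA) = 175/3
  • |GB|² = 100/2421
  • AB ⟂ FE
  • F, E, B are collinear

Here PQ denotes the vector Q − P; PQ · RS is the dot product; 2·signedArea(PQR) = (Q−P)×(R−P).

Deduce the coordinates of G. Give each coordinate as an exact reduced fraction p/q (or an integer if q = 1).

G = (5/3, -14/3)

1. G_x = 5/3  [2·signedArea(GFA) = 175/3 ∩ GB · DF = -775/807]
2. G_y = -14/3  [2·signedArea(GFA) = 175/3 ∩ GB · DF = -775/807]
   → G = (5/3, -14/3)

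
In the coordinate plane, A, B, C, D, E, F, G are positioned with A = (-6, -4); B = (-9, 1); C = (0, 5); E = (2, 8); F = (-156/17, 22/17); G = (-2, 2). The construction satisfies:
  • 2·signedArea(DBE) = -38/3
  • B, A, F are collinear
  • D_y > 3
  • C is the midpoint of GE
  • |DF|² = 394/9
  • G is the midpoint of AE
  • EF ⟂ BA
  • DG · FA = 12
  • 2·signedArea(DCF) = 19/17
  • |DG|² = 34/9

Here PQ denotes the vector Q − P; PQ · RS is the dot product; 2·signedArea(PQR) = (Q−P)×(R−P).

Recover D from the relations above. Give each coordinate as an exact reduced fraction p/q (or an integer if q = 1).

1. D_x = -3  [2·signedArea(DCF) = 19/17 ∩ 2·signedArea(DBE) = -38/3]
2. D_y = 11/3  [2·signedArea(DCF) = 19/17 ∩ 2·signedArea(DBE) = -38/3]
   → D = (-3, 11/3)

D = (-3, 11/3)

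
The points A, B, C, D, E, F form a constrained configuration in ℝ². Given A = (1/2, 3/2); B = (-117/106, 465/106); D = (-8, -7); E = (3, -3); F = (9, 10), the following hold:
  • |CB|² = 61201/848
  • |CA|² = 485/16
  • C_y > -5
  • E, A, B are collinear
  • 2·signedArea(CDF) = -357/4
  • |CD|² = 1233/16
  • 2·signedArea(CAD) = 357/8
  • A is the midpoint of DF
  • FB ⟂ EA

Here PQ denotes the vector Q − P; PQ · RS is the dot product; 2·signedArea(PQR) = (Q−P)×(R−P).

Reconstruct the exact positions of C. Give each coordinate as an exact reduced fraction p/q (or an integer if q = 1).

C = (1/4, -4)

1. C_x = 1/4  [line -17·x + 17·y + 289/4 = 0 ∩ |CD|² = 1233/16]
2. C_y = -4  [line -17·x + 17·y + 289/4 = 0 ∩ |CD|² = 1233/16]
   → C = (1/4, -4)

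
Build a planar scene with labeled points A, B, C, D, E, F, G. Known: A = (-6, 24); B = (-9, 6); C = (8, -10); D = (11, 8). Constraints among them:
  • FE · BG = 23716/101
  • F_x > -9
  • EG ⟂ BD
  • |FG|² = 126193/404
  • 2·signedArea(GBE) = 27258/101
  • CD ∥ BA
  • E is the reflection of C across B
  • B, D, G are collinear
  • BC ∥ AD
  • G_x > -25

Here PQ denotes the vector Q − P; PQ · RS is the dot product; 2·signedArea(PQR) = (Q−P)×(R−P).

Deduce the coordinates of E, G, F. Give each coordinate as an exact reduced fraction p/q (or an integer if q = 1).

E = (-26, 22)
F = (-1641/202, -279/101)
G = (-2449/101, 452/101)

1. E_x = -26  [E is the reflection of C across B]
2. E_y = 22  [E is the reflection of C across B]
   → E = (-26, 22)
3. G_x = -2449/101  [B, D, G are collinear ∩ EG ⟂ BD]
4. G_y = 452/101  [B, D, G are collinear ∩ EG ⟂ BD]
   → G = (-2449/101, 452/101)
5. F_x = -1641/202  [line 1540/101·x + 154/101·y + 12936/101 = 0 ∩ |FG|² = 126193/404]
6. F_y = -279/101  [line 1540/101·x + 154/101·y + 12936/101 = 0 ∩ |FG|² = 126193/404]
   → F = (-1641/202, -279/101)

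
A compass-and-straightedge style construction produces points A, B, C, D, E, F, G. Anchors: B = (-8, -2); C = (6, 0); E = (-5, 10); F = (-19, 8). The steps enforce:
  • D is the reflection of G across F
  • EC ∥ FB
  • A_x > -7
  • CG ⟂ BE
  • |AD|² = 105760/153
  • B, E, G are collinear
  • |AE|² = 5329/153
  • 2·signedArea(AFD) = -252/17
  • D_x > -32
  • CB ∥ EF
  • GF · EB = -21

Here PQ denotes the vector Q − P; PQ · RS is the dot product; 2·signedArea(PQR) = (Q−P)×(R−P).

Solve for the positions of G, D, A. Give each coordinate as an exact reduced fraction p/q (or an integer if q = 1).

A = (-328/51, 218/51)
D = (-532/17, 218/17)
G = (-114/17, 54/17)

1. G_x = -114/17  [B, E, G are collinear ∩ CG ⟂ BE]
2. G_y = 54/17  [B, E, G are collinear ∩ CG ⟂ BE]
   → G = (-114/17, 54/17)
3. D_x = -532/17  [D is the reflection of G across F]
4. D_y = 218/17  [D is the reflection of G across F]
   → D = (-532/17, 218/17)
5. A_x = -328/51  [line -82/17·x + -209/17·y + 366/17 = 0 ∩ |AE|² = 5329/153]
6. A_y = 218/51  [line -82/17·x + -209/17·y + 366/17 = 0 ∩ |AE|² = 5329/153]
   → A = (-328/51, 218/51)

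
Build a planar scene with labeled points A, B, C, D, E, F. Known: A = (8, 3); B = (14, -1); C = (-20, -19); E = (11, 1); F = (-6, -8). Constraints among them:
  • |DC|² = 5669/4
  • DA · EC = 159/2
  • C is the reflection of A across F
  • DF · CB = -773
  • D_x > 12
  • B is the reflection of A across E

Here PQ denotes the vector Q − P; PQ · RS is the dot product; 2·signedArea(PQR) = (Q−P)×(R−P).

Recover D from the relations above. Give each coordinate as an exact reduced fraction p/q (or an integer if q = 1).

1. D_x = 25/2  [DA · EC = 159/2 ∩ DF · CB = -773]
2. D_y = 0  [DA · EC = 159/2 ∩ DF · CB = -773]
   → D = (25/2, 0)

D = (25/2, 0)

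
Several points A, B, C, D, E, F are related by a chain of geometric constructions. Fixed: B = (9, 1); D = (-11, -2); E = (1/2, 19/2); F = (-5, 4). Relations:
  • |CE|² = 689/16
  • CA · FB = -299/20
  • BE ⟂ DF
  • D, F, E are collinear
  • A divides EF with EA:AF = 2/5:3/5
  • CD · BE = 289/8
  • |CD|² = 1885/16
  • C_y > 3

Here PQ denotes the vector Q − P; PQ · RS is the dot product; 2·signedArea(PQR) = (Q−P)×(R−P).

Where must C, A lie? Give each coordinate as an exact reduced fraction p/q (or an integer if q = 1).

1. C_x = -3/2  [line 17/2·x + -17/2·y + 323/8 = 0 ∩ |CD|² = 1885/16]
2. C_y = 13/4  [line 17/2·x + -17/2·y + 323/8 = 0 ∩ |CD|² = 1885/16]
   → C = (-3/2, 13/4)
3. A_x = -17/10  [A divides EF with EA:AF = 2/5:3/5]
4. A_y = 73/10  [A divides EF with EA:AF = 2/5:3/5]
   → A = (-17/10, 73/10)

A = (-17/10, 73/10)
C = (-3/2, 13/4)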